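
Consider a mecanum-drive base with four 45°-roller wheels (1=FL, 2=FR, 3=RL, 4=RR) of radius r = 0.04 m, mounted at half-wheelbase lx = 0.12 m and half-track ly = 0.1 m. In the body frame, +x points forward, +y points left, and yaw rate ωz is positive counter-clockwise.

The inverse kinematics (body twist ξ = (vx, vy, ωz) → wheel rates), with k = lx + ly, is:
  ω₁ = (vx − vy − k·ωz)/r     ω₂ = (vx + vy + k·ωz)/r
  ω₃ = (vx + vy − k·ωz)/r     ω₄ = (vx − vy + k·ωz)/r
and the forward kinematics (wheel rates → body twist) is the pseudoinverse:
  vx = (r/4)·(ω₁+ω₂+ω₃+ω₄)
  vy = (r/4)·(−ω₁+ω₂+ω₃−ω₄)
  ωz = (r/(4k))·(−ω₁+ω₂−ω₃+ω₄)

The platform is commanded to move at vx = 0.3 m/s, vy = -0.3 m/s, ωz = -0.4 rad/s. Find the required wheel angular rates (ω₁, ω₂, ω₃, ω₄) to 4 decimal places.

k = lx + ly = 0.12 + 0.1 = 0.2200;  k·ωz = 0.2200·-0.4 = -0.0880
ω₁ (FL) = (vx − vy − k·ωz)/r = 0.6880/0.04 = 17.2000
ω₂ (FR) = (vx + vy + k·ωz)/r = -0.0880/0.04 = -2.2000
ω₃ (RL) = (vx + vy − k·ωz)/r = 0.0880/0.04 = 2.2000
ω₄ (RR) = (vx − vy + k·ωz)/r = 0.5120/0.04 = 12.8000

(17.2000, -2.2000, 2.2000, 12.8000)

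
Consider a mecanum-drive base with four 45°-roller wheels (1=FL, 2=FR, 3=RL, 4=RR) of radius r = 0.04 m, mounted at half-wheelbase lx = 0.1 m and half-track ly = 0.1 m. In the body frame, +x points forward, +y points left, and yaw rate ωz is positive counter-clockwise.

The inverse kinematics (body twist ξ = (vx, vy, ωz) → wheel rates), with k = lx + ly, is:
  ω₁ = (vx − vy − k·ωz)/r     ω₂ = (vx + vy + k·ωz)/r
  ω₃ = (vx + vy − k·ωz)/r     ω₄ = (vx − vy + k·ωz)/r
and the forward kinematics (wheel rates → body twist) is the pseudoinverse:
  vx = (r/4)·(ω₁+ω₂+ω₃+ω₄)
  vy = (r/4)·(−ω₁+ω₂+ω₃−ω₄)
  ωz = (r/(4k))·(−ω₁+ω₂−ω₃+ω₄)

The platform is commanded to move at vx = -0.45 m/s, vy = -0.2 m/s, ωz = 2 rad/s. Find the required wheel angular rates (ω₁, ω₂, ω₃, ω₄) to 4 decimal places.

(-16.2500, -6.2500, -26.2500, 3.7500)

k = lx + ly = 0.1 + 0.1 = 0.2000;  k·ωz = 0.2000·2 = 0.4000
ω₁ (FL) = (vx − vy − k·ωz)/r = -0.6500/0.04 = -16.2500
ω₂ (FR) = (vx + vy + k·ωz)/r = -0.2500/0.04 = -6.2500
ω₃ (RL) = (vx + vy − k·ωz)/r = -1.0500/0.04 = -26.2500
ω₄ (RR) = (vx − vy + k·ωz)/r = 0.1500/0.04 = 3.7500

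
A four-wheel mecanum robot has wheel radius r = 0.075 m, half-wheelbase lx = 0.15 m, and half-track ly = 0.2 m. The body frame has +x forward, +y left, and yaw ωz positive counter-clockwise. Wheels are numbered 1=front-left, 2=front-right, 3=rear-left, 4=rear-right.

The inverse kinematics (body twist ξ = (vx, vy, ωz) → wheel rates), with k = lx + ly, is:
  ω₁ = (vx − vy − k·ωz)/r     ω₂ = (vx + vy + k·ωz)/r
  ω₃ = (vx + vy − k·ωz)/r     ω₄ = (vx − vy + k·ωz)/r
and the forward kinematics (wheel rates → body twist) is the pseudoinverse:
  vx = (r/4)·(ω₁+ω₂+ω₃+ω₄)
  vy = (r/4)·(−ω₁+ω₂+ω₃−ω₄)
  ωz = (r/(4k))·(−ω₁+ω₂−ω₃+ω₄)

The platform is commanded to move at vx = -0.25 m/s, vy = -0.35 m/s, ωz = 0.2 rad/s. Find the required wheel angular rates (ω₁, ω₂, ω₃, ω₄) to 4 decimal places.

(0.4000, -7.0667, -8.9333, 2.2667)

k = lx + ly = 0.15 + 0.2 = 0.3500;  k·ωz = 0.3500·0.2 = 0.0700
ω₁ (FL) = (vx − vy − k·ωz)/r = 0.0300/0.075 = 0.4000
ω₂ (FR) = (vx + vy + k·ωz)/r = -0.5300/0.075 = -7.0667
ω₃ (RL) = (vx + vy − k·ωz)/r = -0.6700/0.075 = -8.9333
ω₄ (RR) = (vx − vy + k·ωz)/r = 0.1700/0.075 = 2.2667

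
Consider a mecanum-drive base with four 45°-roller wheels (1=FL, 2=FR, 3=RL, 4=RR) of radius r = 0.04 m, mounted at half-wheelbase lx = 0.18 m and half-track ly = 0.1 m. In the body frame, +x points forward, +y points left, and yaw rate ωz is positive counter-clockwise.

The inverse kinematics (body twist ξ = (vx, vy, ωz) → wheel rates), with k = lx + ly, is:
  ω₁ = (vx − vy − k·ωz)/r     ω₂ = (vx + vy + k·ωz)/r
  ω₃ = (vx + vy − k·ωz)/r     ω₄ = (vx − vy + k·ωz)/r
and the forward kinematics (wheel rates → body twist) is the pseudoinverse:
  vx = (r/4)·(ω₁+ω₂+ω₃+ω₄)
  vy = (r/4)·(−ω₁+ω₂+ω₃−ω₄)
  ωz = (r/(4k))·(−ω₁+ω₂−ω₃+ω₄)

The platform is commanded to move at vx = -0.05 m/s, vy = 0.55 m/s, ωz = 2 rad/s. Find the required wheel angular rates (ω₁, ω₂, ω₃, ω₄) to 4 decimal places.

k = lx + ly = 0.18 + 0.1 = 0.2800;  k·ωz = 0.2800·2 = 0.5600
ω₁ (FL) = (vx − vy − k·ωz)/r = -1.1600/0.04 = -29.0000
ω₂ (FR) = (vx + vy + k·ωz)/r = 1.0600/0.04 = 26.5000
ω₃ (RL) = (vx + vy − k·ωz)/r = -0.0600/0.04 = -1.5000
ω₄ (RR) = (vx − vy + k·ωz)/r = -0.0400/0.04 = -1.0000

(-29.0000, 26.5000, -1.5000, -1.0000)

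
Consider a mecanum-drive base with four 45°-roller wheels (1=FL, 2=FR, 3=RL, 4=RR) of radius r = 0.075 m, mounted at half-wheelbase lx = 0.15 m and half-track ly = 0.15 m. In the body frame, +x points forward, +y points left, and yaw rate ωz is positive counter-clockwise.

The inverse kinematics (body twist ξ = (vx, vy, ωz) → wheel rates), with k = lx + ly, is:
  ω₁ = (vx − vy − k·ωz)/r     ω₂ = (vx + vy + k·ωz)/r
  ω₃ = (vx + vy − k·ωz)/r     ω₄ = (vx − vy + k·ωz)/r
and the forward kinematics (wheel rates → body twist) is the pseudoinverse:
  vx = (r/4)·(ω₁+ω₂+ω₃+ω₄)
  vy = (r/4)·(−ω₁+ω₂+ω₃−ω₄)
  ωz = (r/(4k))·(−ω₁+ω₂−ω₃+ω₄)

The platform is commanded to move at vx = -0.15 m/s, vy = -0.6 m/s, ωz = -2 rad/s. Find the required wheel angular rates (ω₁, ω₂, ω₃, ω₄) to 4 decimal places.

k = lx + ly = 0.15 + 0.15 = 0.3000;  k·ωz = 0.3000·-2 = -0.6000
ω₁ (FL) = (vx − vy − k·ωz)/r = 1.0500/0.075 = 14.0000
ω₂ (FR) = (vx + vy + k·ωz)/r = -1.3500/0.075 = -18.0000
ω₃ (RL) = (vx + vy − k·ωz)/r = -0.1500/0.075 = -2.0000
ω₄ (RR) = (vx − vy + k·ωz)/r = -0.1500/0.075 = -2.0000

(14.0000, -18.0000, -2.0000, -2.0000)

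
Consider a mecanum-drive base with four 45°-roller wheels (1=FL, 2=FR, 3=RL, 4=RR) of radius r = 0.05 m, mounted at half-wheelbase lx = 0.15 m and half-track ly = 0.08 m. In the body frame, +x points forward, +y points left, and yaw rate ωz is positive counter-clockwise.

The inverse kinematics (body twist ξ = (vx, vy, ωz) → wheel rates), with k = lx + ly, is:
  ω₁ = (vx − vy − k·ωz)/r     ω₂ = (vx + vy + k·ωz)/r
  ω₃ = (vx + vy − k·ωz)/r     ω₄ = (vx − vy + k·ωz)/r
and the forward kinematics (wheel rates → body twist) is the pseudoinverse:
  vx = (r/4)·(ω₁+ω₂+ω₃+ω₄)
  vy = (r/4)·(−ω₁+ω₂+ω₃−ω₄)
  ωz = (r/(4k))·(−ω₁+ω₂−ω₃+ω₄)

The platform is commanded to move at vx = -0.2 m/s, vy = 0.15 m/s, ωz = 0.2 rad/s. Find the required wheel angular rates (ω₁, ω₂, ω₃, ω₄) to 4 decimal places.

(-7.9200, -0.0800, -1.9200, -6.0800)

k = lx + ly = 0.15 + 0.08 = 0.2300;  k·ωz = 0.2300·0.2 = 0.0460
ω₁ (FL) = (vx − vy − k·ωz)/r = -0.3960/0.05 = -7.9200
ω₂ (FR) = (vx + vy + k·ωz)/r = -0.0040/0.05 = -0.0800
ω₃ (RL) = (vx + vy − k·ωz)/r = -0.0960/0.05 = -1.9200
ω₄ (RR) = (vx − vy + k·ωz)/r = -0.3040/0.05 = -6.0800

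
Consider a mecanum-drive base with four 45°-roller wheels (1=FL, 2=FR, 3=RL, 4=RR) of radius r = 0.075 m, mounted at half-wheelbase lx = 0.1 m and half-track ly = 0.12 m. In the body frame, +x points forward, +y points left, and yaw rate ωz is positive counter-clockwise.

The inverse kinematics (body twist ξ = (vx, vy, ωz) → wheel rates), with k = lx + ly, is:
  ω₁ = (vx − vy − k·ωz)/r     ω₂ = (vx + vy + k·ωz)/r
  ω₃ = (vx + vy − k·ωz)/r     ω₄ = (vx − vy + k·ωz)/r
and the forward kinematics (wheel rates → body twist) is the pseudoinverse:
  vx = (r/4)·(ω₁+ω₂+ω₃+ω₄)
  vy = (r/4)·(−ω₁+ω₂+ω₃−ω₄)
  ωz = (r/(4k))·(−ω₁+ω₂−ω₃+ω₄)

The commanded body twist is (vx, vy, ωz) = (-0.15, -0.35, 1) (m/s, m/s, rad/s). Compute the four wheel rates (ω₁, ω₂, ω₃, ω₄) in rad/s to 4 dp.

(-0.2667, -3.7333, -9.6000, 5.6000)

k = lx + ly = 0.1 + 0.12 = 0.2200;  k·ωz = 0.2200·1 = 0.2200
ω₁ (FL) = (vx − vy − k·ωz)/r = -0.0200/0.075 = -0.2667
ω₂ (FR) = (vx + vy + k·ωz)/r = -0.2800/0.075 = -3.7333
ω₃ (RL) = (vx + vy − k·ωz)/r = -0.7200/0.075 = -9.6000
ω₄ (RR) = (vx − vy + k·ωz)/r = 0.4200/0.075 = 5.6000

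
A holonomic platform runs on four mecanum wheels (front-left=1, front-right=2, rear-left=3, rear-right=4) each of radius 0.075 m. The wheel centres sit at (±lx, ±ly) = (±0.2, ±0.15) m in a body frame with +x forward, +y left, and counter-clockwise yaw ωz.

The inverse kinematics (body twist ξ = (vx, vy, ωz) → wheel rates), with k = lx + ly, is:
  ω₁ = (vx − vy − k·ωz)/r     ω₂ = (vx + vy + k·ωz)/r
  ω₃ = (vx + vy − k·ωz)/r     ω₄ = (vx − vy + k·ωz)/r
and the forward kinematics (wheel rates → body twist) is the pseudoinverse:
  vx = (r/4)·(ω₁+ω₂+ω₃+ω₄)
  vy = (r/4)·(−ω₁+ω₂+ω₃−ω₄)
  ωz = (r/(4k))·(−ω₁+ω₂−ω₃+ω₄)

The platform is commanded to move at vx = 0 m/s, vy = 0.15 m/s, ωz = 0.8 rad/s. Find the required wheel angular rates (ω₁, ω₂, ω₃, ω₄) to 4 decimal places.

k = lx + ly = 0.2 + 0.15 = 0.3500;  k·ωz = 0.3500·0.8 = 0.2800
ω₁ (FL) = (vx − vy − k·ωz)/r = -0.4300/0.075 = -5.7333
ω₂ (FR) = (vx + vy + k·ωz)/r = 0.4300/0.075 = 5.7333
ω₃ (RL) = (vx + vy − k·ωz)/r = -0.1300/0.075 = -1.7333
ω₄ (RR) = (vx − vy + k·ωz)/r = 0.1300/0.075 = 1.7333

(-5.7333, 5.7333, -1.7333, 1.7333)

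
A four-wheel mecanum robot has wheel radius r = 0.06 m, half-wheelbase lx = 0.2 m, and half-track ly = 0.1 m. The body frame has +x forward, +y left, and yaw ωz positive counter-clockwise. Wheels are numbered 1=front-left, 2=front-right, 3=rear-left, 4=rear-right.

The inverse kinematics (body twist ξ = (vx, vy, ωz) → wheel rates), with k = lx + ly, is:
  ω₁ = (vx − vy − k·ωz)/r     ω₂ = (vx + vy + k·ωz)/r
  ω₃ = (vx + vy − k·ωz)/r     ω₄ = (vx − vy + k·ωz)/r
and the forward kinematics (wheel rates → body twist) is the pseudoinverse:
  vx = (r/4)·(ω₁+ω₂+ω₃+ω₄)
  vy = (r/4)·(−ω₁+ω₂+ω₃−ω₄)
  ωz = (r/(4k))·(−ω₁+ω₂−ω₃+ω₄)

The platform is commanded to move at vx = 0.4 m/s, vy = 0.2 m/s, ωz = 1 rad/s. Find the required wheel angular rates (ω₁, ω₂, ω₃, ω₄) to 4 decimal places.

(-1.6667, 15.0000, 5.0000, 8.3333)

k = lx + ly = 0.2 + 0.1 = 0.3000;  k·ωz = 0.3000·1 = 0.3000
ω₁ (FL) = (vx − vy − k·ωz)/r = -0.1000/0.06 = -1.6667
ω₂ (FR) = (vx + vy + k·ωz)/r = 0.9000/0.06 = 15.0000
ω₃ (RL) = (vx + vy − k·ωz)/r = 0.3000/0.06 = 5.0000
ω₄ (RR) = (vx − vy + k·ωz)/r = 0.5000/0.06 = 8.3333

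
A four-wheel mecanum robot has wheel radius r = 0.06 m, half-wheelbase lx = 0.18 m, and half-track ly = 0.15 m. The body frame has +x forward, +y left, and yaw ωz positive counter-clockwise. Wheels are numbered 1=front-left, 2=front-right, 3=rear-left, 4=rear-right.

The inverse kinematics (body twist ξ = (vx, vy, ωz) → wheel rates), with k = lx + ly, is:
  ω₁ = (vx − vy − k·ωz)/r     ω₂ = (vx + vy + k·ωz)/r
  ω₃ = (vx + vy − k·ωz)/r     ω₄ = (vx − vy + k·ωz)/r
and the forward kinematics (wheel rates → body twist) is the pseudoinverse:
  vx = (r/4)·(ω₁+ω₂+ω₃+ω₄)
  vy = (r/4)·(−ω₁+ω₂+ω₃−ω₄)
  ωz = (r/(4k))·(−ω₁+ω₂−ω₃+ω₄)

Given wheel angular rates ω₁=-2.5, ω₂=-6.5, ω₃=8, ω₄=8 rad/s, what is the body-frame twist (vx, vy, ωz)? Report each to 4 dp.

k = lx + ly = 0.18 + 0.15 = 0.3300
ω₁+ω₂+ω₃+ω₄ = 7.0000  →  vx = (0.06/4)·7.0000 = 0.1050
−ω₁+ω₂+ω₃−ω₄ = -4.0000  →  vy = (0.06/4)·-4.0000 = -0.0600
−ω₁+ω₂−ω₃+ω₄ = -4.0000  →  ωz = (0.06/1.3200)·-4.0000 = -0.1818

(0.1050, -0.0600, -0.1818)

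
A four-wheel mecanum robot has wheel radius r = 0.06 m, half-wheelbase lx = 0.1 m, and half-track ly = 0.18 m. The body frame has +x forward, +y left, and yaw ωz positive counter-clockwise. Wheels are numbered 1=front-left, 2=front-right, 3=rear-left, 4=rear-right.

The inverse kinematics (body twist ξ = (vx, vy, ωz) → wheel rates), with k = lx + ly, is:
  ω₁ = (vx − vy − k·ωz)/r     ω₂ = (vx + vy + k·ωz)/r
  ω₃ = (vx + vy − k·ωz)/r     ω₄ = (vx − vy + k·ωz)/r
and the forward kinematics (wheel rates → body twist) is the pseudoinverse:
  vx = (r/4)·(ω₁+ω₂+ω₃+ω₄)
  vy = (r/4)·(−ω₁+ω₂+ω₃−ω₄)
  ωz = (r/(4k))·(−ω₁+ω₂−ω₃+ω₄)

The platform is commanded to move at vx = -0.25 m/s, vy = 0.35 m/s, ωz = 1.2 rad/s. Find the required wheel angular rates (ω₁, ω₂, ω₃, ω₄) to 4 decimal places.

k = lx + ly = 0.1 + 0.18 = 0.2800;  k·ωz = 0.2800·1.2 = 0.3360
ω₁ (FL) = (vx − vy − k·ωz)/r = -0.9360/0.06 = -15.6000
ω₂ (FR) = (vx + vy + k·ωz)/r = 0.4360/0.06 = 7.2667
ω₃ (RL) = (vx + vy − k·ωz)/r = -0.2360/0.06 = -3.9333
ω₄ (RR) = (vx − vy + k·ωz)/r = -0.2640/0.06 = -4.4000

(-15.6000, 7.2667, -3.9333, -4.4000)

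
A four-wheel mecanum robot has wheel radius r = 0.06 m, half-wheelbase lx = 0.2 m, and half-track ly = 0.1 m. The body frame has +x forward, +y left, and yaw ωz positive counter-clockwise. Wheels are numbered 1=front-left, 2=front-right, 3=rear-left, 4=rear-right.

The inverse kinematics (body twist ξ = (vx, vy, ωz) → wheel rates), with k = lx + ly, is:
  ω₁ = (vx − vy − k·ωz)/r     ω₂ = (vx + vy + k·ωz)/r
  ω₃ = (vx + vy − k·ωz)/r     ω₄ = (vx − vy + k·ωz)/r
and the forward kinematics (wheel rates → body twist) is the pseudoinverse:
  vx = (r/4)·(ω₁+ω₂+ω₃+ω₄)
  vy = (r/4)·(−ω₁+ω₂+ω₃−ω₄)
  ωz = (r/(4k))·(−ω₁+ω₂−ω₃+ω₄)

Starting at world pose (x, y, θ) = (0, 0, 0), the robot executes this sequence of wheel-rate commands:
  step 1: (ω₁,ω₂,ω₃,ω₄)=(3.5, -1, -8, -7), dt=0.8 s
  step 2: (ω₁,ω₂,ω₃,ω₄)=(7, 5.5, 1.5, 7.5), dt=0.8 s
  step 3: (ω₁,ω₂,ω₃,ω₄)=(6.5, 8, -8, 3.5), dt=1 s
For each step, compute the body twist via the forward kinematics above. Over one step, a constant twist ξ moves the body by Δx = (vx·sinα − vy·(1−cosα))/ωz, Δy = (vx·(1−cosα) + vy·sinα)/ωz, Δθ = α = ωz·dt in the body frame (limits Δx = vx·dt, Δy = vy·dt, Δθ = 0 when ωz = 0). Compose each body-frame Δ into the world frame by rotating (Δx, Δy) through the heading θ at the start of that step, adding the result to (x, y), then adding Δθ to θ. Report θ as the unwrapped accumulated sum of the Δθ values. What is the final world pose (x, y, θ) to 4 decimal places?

step 1: ξ=(vx,vy,ωz)=(-0.1875, -0.0825, -0.1750), dt=0.8 → body Δ=(-0.1541, -0.0553, -0.1400) → world pose (-0.1541, -0.0553, -0.1400)
step 2: ξ=(vx,vy,ωz)=(0.3225, -0.1125, 0.2250), dt=0.8 → body Δ=(0.2647, -0.0664, 0.1800) → world pose (0.0987, -0.1579, 0.0400)
step 3: ξ=(vx,vy,ωz)=(0.1500, -0.1500, 0.6500), dt=1.0 → body Δ=(0.1867, -0.0926, 0.6500) → world pose (0.2890, -0.2430, 0.6900)

(0.2890, -0.2430, 0.6900)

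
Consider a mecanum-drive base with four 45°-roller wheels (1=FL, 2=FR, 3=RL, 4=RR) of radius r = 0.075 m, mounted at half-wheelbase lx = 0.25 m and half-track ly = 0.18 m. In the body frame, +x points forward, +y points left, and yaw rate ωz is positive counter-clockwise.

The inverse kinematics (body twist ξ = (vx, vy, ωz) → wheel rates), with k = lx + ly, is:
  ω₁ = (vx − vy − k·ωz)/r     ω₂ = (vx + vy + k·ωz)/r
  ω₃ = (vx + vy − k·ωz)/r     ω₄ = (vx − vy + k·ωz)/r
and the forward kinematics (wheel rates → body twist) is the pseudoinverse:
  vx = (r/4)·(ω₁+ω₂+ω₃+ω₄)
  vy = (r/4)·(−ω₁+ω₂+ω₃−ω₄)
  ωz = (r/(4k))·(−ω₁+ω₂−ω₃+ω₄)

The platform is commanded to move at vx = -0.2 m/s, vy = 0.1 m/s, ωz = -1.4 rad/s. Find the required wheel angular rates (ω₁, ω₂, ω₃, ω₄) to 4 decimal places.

k = lx + ly = 0.25 + 0.18 = 0.4300;  k·ωz = 0.4300·-1.4 = -0.6020
ω₁ (FL) = (vx − vy − k·ωz)/r = 0.3020/0.075 = 4.0267
ω₂ (FR) = (vx + vy + k·ωz)/r = -0.7020/0.075 = -9.3600
ω₃ (RL) = (vx + vy − k·ωz)/r = 0.5020/0.075 = 6.6933
ω₄ (RR) = (vx − vy + k·ωz)/r = -0.9020/0.075 = -12.0267

(4.0267, -9.3600, 6.6933, -12.0267)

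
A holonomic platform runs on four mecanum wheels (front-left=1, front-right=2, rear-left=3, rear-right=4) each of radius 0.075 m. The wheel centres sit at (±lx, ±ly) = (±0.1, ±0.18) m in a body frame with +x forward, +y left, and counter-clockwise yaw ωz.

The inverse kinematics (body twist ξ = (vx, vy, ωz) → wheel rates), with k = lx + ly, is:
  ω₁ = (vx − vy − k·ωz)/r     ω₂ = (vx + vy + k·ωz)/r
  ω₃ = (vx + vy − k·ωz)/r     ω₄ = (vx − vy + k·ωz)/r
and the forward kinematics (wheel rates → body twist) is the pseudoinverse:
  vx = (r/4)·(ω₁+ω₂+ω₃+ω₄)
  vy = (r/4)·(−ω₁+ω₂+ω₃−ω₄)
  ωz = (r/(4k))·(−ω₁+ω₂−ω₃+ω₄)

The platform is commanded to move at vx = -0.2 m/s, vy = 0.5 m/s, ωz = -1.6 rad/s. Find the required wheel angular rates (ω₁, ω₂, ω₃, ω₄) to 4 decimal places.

k = lx + ly = 0.1 + 0.18 = 0.2800;  k·ωz = 0.2800·-1.6 = -0.4480
ω₁ (FL) = (vx − vy − k·ωz)/r = -0.2520/0.075 = -3.3600
ω₂ (FR) = (vx + vy + k·ωz)/r = -0.1480/0.075 = -1.9733
ω₃ (RL) = (vx + vy − k·ωz)/r = 0.7480/0.075 = 9.9733
ω₄ (RR) = (vx − vy + k·ωz)/r = -1.1480/0.075 = -15.3067

(-3.3600, -1.9733, 9.9733, -15.3067)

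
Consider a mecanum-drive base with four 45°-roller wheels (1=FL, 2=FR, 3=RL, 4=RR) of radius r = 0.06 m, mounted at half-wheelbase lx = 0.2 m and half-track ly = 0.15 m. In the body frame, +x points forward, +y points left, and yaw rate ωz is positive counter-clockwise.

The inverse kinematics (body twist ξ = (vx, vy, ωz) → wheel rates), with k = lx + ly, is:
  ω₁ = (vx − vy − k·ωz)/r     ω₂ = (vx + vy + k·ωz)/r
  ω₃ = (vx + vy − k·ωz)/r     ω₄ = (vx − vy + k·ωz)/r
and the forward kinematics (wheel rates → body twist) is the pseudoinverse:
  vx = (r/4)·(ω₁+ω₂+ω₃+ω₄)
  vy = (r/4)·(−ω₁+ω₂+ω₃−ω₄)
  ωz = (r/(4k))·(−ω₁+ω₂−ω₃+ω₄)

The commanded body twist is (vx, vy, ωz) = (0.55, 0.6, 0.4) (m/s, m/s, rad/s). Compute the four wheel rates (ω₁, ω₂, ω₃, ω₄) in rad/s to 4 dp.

k = lx + ly = 0.2 + 0.15 = 0.3500;  k·ωz = 0.3500·0.4 = 0.1400
ω₁ (FL) = (vx − vy − k·ωz)/r = -0.1900/0.06 = -3.1667
ω₂ (FR) = (vx + vy + k·ωz)/r = 1.2900/0.06 = 21.5000
ω₃ (RL) = (vx + vy − k·ωz)/r = 1.0100/0.06 = 16.8333
ω₄ (RR) = (vx − vy + k·ωz)/r = 0.0900/0.06 = 1.5000

(-3.1667, 21.5000, 16.8333, 1.5000)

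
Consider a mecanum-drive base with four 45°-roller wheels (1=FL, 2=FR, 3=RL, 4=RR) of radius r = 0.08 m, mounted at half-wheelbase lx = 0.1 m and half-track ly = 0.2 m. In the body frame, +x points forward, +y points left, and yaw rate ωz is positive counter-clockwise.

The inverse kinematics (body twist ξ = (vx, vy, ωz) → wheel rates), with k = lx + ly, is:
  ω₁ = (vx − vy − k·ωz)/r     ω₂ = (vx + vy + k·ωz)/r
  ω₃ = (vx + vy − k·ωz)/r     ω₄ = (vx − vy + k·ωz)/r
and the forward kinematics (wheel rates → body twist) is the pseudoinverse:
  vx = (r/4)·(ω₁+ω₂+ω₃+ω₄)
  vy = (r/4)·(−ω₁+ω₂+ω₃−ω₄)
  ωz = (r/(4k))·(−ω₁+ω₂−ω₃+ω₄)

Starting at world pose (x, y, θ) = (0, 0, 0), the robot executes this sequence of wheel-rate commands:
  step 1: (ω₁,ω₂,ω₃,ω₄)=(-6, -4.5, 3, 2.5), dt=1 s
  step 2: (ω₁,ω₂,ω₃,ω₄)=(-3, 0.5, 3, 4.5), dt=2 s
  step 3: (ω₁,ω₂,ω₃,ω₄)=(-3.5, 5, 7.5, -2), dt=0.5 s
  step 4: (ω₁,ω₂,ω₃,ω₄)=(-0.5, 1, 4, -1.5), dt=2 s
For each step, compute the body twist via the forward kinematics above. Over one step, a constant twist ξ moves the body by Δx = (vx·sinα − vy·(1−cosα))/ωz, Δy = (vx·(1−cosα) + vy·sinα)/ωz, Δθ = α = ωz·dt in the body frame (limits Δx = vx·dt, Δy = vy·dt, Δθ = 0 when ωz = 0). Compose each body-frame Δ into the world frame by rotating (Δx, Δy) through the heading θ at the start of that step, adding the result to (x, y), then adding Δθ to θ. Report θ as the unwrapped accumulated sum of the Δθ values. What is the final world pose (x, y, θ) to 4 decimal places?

(-0.0250, 0.6680, 0.1667)

step 1: ξ=(vx,vy,ωz)=(-0.1000, 0.0400, 0.0667), dt=1.0 → body Δ=(-0.1013, 0.0366, 0.0667) → world pose (-0.1013, 0.0366, 0.0667)
step 2: ξ=(vx,vy,ωz)=(0.1000, 0.0400, 0.3333), dt=2.0 → body Δ=(0.1598, 0.1384, 0.6667) → world pose (0.0490, 0.1854, 0.7333)
step 3: ξ=(vx,vy,ωz)=(0.1400, 0.3600, -0.0667), dt=0.5 → body Δ=(0.0730, 0.1788, -0.0333) → world pose (-0.0165, 0.3671, 0.7000)
step 4: ξ=(vx,vy,ωz)=(0.0600, 0.1400, -0.2667), dt=2.0 → body Δ=(0.1873, 0.2357, -0.5333) → world pose (-0.0250, 0.6680, 0.1667)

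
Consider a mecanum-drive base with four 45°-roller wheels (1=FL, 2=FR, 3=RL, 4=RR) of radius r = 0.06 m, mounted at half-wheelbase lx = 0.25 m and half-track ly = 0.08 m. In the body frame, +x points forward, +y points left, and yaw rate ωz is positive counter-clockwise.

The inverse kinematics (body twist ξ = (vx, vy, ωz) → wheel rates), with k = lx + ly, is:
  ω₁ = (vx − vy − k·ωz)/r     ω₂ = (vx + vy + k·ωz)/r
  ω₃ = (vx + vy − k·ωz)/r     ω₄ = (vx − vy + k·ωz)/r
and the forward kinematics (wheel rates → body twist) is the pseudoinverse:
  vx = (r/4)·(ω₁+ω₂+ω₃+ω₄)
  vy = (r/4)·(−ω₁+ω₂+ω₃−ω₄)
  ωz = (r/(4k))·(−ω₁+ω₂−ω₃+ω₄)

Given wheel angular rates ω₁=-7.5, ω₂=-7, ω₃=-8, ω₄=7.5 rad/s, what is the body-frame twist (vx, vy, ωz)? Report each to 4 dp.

k = lx + ly = 0.25 + 0.08 = 0.3300
ω₁+ω₂+ω₃+ω₄ = -15.0000  →  vx = (0.06/4)·-15.0000 = -0.2250
−ω₁+ω₂+ω₃−ω₄ = -15.0000  →  vy = (0.06/4)·-15.0000 = -0.2250
−ω₁+ω₂−ω₃+ω₄ = 16.0000  →  ωz = (0.06/1.3200)·16.0000 = 0.7273

(-0.2250, -0.2250, 0.7273)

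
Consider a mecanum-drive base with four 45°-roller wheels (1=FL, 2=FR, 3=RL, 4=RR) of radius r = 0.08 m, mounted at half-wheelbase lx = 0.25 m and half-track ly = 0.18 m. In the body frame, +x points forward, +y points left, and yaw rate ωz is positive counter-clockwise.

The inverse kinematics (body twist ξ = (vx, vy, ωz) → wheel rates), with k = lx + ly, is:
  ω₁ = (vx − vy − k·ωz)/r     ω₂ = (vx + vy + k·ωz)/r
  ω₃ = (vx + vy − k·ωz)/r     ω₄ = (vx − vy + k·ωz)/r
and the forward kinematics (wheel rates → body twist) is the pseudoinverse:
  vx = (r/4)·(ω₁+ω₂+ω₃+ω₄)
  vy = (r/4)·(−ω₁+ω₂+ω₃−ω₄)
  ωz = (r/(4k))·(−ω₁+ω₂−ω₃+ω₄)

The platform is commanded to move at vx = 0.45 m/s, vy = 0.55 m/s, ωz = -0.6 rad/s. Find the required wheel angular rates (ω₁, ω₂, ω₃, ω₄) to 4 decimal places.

(1.9750, 9.2750, 15.7250, -4.4750)

k = lx + ly = 0.25 + 0.18 = 0.4300;  k·ωz = 0.4300·-0.6 = -0.2580
ω₁ (FL) = (vx − vy − k·ωz)/r = 0.1580/0.08 = 1.9750
ω₂ (FR) = (vx + vy + k·ωz)/r = 0.7420/0.08 = 9.2750
ω₃ (RL) = (vx + vy − k·ωz)/r = 1.2580/0.08 = 15.7250
ω₄ (RR) = (vx − vy + k·ωz)/r = -0.3580/0.08 = -4.4750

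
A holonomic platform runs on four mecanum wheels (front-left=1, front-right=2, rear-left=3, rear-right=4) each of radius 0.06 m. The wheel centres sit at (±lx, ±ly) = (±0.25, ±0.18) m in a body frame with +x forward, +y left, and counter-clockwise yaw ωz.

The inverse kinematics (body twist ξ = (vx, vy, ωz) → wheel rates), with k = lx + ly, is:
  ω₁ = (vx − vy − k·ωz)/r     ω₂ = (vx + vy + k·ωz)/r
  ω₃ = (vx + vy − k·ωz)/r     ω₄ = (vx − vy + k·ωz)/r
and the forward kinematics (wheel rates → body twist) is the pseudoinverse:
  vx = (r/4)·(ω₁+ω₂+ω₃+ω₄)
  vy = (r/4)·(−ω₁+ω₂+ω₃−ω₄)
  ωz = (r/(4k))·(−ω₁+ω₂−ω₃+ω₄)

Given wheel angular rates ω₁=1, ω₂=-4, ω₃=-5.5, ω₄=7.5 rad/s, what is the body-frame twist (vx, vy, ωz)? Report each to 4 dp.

(-0.0150, -0.2700, 0.2791)

k = lx + ly = 0.25 + 0.18 = 0.4300
ω₁+ω₂+ω₃+ω₄ = -1.0000  →  vx = (0.06/4)·-1.0000 = -0.0150
−ω₁+ω₂+ω₃−ω₄ = -18.0000  →  vy = (0.06/4)·-18.0000 = -0.2700
−ω₁+ω₂−ω₃+ω₄ = 8.0000  →  ωz = (0.06/1.7200)·8.0000 = 0.2791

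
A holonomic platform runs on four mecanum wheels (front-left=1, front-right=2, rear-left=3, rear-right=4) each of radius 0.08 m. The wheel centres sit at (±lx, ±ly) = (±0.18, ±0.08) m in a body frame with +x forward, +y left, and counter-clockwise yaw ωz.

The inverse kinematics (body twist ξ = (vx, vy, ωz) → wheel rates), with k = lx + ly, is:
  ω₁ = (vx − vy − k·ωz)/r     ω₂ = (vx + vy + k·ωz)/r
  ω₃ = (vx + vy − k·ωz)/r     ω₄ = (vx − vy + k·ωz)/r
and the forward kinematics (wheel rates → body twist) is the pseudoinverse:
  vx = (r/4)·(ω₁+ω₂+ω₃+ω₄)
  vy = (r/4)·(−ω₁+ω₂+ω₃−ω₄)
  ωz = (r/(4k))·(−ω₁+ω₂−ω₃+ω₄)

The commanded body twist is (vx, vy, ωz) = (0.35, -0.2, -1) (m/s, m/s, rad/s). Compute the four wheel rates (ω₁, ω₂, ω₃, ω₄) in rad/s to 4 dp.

(10.1250, -1.3750, 5.1250, 3.6250)

k = lx + ly = 0.18 + 0.08 = 0.2600;  k·ωz = 0.2600·-1 = -0.2600
ω₁ (FL) = (vx − vy − k·ωz)/r = 0.8100/0.08 = 10.1250
ω₂ (FR) = (vx + vy + k·ωz)/r = -0.1100/0.08 = -1.3750
ω₃ (RL) = (vx + vy − k·ωz)/r = 0.4100/0.08 = 5.1250
ω₄ (RR) = (vx − vy + k·ωz)/r = 0.2900/0.08 = 3.6250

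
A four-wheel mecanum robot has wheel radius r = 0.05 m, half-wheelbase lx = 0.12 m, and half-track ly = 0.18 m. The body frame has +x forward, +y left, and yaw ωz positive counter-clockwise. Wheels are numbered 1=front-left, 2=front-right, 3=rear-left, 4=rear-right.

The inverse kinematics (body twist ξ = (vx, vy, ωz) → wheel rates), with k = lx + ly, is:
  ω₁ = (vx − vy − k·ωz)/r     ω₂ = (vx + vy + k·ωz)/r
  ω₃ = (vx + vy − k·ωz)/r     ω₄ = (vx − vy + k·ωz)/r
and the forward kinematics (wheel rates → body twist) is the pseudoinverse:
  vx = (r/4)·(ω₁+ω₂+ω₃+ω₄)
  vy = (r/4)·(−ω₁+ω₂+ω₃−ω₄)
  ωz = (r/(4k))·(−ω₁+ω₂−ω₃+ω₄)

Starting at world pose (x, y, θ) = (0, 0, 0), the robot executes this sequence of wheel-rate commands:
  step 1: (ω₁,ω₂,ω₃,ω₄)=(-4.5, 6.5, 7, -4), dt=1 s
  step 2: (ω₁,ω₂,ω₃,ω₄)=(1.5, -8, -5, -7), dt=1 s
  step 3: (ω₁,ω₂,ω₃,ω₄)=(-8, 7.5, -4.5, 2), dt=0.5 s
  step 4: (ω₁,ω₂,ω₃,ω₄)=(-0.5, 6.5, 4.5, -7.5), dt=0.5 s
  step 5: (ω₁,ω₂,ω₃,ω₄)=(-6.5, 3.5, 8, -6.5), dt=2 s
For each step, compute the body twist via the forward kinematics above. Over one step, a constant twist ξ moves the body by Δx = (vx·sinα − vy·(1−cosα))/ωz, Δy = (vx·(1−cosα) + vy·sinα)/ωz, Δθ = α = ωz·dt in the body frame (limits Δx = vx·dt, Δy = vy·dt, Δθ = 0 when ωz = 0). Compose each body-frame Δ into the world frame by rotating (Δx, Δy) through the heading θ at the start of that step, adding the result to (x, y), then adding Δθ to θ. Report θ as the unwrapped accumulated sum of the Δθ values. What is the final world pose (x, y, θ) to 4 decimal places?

(-0.0072, 1.0057, -0.5000)

step 1: ξ=(vx,vy,ωz)=(0.0625, 0.2750, 0.0000), dt=1.0 → body Δ=(0.0625, 0.2750, 0.0000) → world pose (0.0625, 0.2750, 0.0000)
step 2: ξ=(vx,vy,ωz)=(-0.2313, -0.0938, -0.4792), dt=1.0 → body Δ=(-0.2445, -0.0359, -0.4792) → world pose (-0.1820, 0.2391, -0.4792)
step 3: ξ=(vx,vy,ωz)=(-0.0375, 0.1125, 0.9167), dt=0.5 → body Δ=(-0.0308, 0.0501, 0.4583) → world pose (-0.1862, 0.2978, -0.0208)
step 4: ξ=(vx,vy,ωz)=(0.0375, 0.2375, -0.2083), dt=0.5 → body Δ=(0.0249, 0.1176, -0.1042) → world pose (-0.1589, 0.4148, -0.1250)
step 5: ξ=(vx,vy,ωz)=(-0.0187, 0.3063, -0.1875), dt=2.0 → body Δ=(0.0769, 0.6052, -0.3750) → world pose (-0.0072, 1.0057, -0.5000)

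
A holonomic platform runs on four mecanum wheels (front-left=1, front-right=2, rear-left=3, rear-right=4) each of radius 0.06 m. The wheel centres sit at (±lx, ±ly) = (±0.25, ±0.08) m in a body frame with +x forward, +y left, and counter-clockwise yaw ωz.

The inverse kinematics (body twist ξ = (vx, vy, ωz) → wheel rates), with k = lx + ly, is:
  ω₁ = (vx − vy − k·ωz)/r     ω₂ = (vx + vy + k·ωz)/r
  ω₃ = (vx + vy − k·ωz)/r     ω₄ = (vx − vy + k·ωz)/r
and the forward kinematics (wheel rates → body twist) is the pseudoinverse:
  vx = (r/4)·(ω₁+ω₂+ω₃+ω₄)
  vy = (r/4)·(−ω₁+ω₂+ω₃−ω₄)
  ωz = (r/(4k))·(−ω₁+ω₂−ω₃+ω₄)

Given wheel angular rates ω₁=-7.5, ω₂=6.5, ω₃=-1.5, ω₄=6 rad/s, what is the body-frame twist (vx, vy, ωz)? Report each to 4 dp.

k = lx + ly = 0.25 + 0.08 = 0.3300
ω₁+ω₂+ω₃+ω₄ = 3.5000  →  vx = (0.06/4)·3.5000 = 0.0525
−ω₁+ω₂+ω₃−ω₄ = 6.5000  →  vy = (0.06/4)·6.5000 = 0.0975
−ω₁+ω₂−ω₃+ω₄ = 21.5000  →  ωz = (0.06/1.3200)·21.5000 = 0.9773

(0.0525, 0.0975, 0.9773)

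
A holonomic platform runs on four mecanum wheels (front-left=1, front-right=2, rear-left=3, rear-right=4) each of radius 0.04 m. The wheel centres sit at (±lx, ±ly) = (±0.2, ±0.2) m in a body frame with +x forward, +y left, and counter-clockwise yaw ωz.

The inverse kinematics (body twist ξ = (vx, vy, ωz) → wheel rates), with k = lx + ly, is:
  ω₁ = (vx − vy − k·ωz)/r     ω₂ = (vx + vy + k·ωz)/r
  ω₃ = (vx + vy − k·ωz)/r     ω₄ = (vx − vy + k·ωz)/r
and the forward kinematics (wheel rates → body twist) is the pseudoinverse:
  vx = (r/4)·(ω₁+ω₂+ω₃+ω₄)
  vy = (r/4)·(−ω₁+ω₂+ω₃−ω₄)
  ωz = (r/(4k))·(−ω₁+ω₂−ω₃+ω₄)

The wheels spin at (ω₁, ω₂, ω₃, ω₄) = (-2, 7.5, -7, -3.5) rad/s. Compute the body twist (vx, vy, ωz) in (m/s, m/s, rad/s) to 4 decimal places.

k = lx + ly = 0.2 + 0.2 = 0.4000
ω₁+ω₂+ω₃+ω₄ = -5.0000  →  vx = (0.04/4)·-5.0000 = -0.0500
−ω₁+ω₂+ω₃−ω₄ = 6.0000  →  vy = (0.04/4)·6.0000 = 0.0600
−ω₁+ω₂−ω₃+ω₄ = 13.0000  →  ωz = (0.04/1.6000)·13.0000 = 0.3250

(-0.0500, 0.0600, 0.3250)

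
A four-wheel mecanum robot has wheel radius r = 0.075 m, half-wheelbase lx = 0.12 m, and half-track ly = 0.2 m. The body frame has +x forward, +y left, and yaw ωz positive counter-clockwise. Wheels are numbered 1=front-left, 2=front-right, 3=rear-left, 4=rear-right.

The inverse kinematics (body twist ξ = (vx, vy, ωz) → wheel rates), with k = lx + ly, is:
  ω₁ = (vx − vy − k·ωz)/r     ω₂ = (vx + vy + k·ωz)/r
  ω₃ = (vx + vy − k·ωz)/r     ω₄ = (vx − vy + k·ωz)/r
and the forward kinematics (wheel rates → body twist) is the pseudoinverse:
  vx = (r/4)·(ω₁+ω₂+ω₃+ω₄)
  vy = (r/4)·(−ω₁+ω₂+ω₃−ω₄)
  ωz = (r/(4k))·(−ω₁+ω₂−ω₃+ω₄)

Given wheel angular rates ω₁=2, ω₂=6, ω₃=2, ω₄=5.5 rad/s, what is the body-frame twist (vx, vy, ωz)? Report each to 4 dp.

(0.2906, 0.0094, 0.4395)

k = lx + ly = 0.12 + 0.2 = 0.3200
ω₁+ω₂+ω₃+ω₄ = 15.5000  →  vx = (0.075/4)·15.5000 = 0.2906
−ω₁+ω₂+ω₃−ω₄ = 0.5000  →  vy = (0.075/4)·0.5000 = 0.0094
−ω₁+ω₂−ω₃+ω₄ = 7.5000  →  ωz = (0.075/1.2800)·7.5000 = 0.4395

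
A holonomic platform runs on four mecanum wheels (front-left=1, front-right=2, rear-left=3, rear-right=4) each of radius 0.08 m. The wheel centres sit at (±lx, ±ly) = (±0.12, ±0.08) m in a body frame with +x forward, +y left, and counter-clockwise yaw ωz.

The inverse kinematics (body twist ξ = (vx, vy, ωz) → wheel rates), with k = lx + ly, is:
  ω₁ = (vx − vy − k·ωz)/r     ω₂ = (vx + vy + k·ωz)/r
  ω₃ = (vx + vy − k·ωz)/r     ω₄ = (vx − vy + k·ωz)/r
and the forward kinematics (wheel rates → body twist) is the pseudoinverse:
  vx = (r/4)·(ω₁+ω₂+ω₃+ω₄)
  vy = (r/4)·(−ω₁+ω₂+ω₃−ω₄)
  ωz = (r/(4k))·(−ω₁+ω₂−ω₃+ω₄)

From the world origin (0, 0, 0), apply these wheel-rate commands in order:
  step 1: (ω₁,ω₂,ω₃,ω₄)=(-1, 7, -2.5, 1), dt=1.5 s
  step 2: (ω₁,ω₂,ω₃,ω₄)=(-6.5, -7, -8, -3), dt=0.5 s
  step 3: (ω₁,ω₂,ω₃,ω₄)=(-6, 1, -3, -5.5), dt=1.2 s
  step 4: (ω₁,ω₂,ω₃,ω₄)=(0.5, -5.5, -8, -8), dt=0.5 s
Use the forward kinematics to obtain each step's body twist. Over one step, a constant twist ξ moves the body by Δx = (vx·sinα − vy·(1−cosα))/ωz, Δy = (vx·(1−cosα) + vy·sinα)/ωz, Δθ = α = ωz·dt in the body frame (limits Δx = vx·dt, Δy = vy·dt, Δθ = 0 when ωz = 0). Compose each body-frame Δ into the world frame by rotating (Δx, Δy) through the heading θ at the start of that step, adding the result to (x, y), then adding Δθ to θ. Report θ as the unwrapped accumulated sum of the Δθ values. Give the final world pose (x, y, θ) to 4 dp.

step 1: ξ=(vx,vy,ωz)=(0.0900, 0.0900, 1.1500), dt=1.5 → body Δ=(-0.0129, 0.1676, 1.7250) → world pose (-0.0129, 0.1676, 1.7250)
step 2: ξ=(vx,vy,ωz)=(-0.4900, -0.1100, 0.4500), dt=0.5 → body Δ=(-0.2368, -0.0820, 0.2250) → world pose (0.1044, -0.0538, 1.9500)
step 3: ξ=(vx,vy,ωz)=(-0.2700, 0.1900, 0.4500), dt=1.2 → body Δ=(-0.3686, 0.1317, 0.5400) → world pose (0.1185, -0.4449, 2.4900)
step 4: ξ=(vx,vy,ωz)=(-0.4200, -0.1200, -0.6000), dt=0.5 → body Δ=(-0.2158, -0.0278, -0.3000) → world pose (0.3070, -0.5536, 2.1900)

(0.3070, -0.5536, 2.1900)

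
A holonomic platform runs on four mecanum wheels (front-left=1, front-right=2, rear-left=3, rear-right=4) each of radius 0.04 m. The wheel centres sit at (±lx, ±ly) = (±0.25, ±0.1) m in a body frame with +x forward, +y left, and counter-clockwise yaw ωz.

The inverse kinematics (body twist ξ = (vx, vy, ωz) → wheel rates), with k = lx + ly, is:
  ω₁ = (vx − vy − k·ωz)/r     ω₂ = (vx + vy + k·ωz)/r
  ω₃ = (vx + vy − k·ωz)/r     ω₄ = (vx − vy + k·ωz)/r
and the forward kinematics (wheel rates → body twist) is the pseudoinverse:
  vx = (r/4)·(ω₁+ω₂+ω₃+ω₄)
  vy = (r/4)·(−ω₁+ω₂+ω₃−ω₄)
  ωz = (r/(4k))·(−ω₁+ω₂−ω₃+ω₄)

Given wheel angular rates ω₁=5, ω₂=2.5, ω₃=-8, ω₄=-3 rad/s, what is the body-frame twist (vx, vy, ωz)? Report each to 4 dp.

k = lx + ly = 0.25 + 0.1 = 0.3500
ω₁+ω₂+ω₃+ω₄ = -3.5000  →  vx = (0.04/4)·-3.5000 = -0.0350
−ω₁+ω₂+ω₃−ω₄ = -7.5000  →  vy = (0.04/4)·-7.5000 = -0.0750
−ω₁+ω₂−ω₃+ω₄ = 2.5000  →  ωz = (0.04/1.4000)·2.5000 = 0.0714

(-0.0350, -0.0750, 0.0714)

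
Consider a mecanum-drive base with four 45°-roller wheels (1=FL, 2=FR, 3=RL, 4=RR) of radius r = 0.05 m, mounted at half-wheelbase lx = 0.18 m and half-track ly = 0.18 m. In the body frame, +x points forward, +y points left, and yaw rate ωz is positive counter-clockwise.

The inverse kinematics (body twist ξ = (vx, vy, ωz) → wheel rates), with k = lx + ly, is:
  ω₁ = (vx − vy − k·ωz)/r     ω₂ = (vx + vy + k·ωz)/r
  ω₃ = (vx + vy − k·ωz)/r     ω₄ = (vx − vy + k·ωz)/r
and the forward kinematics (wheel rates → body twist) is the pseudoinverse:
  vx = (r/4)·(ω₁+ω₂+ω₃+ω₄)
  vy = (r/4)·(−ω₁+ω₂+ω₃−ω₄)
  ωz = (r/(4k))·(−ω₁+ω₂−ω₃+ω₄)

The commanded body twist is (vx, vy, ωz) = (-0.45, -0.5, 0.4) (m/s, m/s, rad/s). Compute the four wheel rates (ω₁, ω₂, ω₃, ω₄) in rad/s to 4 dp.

k = lx + ly = 0.18 + 0.18 = 0.3600;  k·ωz = 0.3600·0.4 = 0.1440
ω₁ (FL) = (vx − vy − k·ωz)/r = -0.0940/0.05 = -1.8800
ω₂ (FR) = (vx + vy + k·ωz)/r = -0.8060/0.05 = -16.1200
ω₃ (RL) = (vx + vy − k·ωz)/r = -1.0940/0.05 = -21.8800
ω₄ (RR) = (vx − vy + k·ωz)/r = 0.1940/0.05 = 3.8800

(-1.8800, -16.1200, -21.8800, 3.8800)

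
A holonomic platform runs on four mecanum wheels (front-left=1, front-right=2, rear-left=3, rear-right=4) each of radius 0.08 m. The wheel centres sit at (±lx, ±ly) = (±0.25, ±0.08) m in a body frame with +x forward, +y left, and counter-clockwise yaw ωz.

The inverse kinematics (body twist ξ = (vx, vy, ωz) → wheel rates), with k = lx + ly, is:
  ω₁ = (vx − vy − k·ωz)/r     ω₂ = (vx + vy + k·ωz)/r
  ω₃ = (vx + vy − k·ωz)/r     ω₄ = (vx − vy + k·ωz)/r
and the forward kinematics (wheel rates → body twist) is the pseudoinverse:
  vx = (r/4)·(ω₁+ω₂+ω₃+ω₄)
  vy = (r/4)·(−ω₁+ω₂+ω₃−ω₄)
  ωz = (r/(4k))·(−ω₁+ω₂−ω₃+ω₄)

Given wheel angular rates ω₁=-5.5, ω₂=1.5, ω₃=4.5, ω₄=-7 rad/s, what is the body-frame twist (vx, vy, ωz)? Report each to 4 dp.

k = lx + ly = 0.25 + 0.08 = 0.3300
ω₁+ω₂+ω₃+ω₄ = -6.5000  →  vx = (0.08/4)·-6.5000 = -0.1300
−ω₁+ω₂+ω₃−ω₄ = 18.5000  →  vy = (0.08/4)·18.5000 = 0.3700
−ω₁+ω₂−ω₃+ω₄ = -4.5000  →  ωz = (0.08/1.3200)·-4.5000 = -0.2727

(-0.1300, 0.3700, -0.2727)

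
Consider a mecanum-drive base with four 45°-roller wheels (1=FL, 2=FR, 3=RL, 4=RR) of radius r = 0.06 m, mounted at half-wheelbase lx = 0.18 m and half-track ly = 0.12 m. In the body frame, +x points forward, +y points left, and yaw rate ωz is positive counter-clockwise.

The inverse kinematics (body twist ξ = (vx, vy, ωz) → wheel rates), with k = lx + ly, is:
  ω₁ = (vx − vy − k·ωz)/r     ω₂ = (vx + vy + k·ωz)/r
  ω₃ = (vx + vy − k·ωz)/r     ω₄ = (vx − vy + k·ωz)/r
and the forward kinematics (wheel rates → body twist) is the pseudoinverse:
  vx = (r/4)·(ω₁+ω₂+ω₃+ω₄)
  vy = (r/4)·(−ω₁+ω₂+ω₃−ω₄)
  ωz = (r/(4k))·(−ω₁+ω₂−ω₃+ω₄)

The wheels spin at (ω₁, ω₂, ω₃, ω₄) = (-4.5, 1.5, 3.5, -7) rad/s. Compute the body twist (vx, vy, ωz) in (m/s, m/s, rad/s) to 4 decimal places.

(-0.0975, 0.2475, -0.2250)

k = lx + ly = 0.18 + 0.12 = 0.3000
ω₁+ω₂+ω₃+ω₄ = -6.5000  →  vx = (0.06/4)·-6.5000 = -0.0975
−ω₁+ω₂+ω₃−ω₄ = 16.5000  →  vy = (0.06/4)·16.5000 = 0.2475
−ω₁+ω₂−ω₃+ω₄ = -4.5000  →  ωz = (0.06/1.2000)·-4.5000 = -0.2250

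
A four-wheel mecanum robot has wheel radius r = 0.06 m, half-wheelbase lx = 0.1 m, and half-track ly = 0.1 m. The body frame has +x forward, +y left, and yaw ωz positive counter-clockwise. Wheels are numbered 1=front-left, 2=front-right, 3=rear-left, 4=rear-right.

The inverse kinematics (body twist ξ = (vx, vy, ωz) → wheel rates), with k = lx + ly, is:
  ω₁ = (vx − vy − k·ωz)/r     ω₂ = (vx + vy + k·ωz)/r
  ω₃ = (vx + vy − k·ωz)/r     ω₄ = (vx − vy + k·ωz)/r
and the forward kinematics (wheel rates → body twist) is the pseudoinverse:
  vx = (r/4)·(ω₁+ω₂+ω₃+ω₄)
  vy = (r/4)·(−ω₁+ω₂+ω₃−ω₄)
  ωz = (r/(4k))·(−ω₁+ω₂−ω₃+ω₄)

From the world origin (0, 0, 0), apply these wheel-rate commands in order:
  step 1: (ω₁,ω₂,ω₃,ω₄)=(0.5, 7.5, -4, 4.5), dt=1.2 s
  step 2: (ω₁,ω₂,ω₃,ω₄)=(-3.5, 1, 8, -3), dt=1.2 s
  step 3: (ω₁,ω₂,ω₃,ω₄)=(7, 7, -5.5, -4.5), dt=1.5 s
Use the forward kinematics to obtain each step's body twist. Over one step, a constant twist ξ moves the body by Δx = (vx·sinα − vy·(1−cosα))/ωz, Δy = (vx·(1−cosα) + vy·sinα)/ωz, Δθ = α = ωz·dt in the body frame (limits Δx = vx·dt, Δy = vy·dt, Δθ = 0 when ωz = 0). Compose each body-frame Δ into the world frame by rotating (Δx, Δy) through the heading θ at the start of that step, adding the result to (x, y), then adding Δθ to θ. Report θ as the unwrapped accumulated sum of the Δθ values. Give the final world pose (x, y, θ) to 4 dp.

step 1: ξ=(vx,vy,ωz)=(0.1275, -0.0225, 1.1625), dt=1.2 → body Δ=(0.1240, 0.0714, 1.3950) → world pose (0.1240, 0.0714, 1.3950)
step 2: ξ=(vx,vy,ωz)=(0.0375, 0.2325, -0.4875), dt=1.2 → body Δ=(0.1218, 0.2506, -0.5850) → world pose (-0.1014, 0.2352, 0.8100)
step 3: ξ=(vx,vy,ωz)=(0.0600, -0.0150, 0.0750), dt=1.5 → body Δ=(0.0911, -0.0174, 0.1125) → world pose (-0.0261, 0.2891, 0.9225)

(-0.0261, 0.2891, 0.9225)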